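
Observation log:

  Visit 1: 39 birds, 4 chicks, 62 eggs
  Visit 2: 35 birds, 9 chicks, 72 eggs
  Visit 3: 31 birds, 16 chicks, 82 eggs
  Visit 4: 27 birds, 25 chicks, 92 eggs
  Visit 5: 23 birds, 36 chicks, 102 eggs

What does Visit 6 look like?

19 birds, 49 chicks, 112 eggs

Birds: 39, 35, 31, 27, 23 → 19 (−4 each step).
Chicks: differences are 5, 7, 9, … (increasing by 2 each time); 4, 9, 16, 25, 36 → 49.
For the eggs, +10 each step: 62, 72, 82, 92, 102 → 112.
Putting it together: 19 birds, 49 chicks, 112 eggs.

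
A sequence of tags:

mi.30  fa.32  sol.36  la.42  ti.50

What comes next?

Note: runs through the solfège scale do→ti, so mi, fa, sol, la, ti → do.
Second component goes 30, 32, 36, 42, 50 → 60 (differences are 2, 4, 6, … (increasing by 2 each time)).
Putting it together: do.60.

do.60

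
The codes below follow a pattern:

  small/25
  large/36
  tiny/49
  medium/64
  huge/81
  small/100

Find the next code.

large/121

Size goes small, large, tiny, medium, huge, small → large (repeats small → large → tiny → medium → huge).
Second component — perfect squares: 5², 6², 7², …: 25, 36, 49, 64, 81, 100 → 121.
Putting it together: large/121.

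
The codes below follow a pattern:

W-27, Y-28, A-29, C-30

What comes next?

Letter: letters move forward 2 places in the alphabet, wrapping Z→A, so W, Y, A, C → E.
For the second component, +1 each step: 27, 28, 29, 30 → 31.
Putting it together: E-31.

E-31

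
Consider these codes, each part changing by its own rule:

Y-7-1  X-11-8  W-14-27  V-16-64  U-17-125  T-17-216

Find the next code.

S-16-343

Letter: letters move back 1 place in the alphabet; Y, X, W, V, U, T → S.
For the second component, differences are 4, 3, 2, … (decreasing by 1 each time): 7, 11, 14, 16, 17, 17 → 16.
Third component: perfect cubes: 1³, 2³, 3³, …; 1, 8, 27, 64, 125, 216 → 343.
Putting it together: S-16-343.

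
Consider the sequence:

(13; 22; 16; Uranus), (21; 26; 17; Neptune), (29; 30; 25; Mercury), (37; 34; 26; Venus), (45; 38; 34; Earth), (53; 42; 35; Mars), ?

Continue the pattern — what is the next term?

First slot: 13, 21, 29, 37, 45, 53 → 61 (+8 each step).
Second slot: +4 each step; 22, 26, 30, 34, 38, 42 → 46.
Third slot — alternating steps +1, +8, +1, +8, …: 16, 17, 25, 26, 34, 35 → 43.
Planet — runs through the planets Mercury→Neptune: Uranus, Neptune, Mercury, Venus, Earth, Mars → Jupiter.
Putting it together: (61; 46; 43; Jupiter).

(61; 46; 43; Jupiter)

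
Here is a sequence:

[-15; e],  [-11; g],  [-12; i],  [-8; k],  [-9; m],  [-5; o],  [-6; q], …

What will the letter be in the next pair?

s

Letter: e, g, i, k, m, o, q → s (letters move forward 2 places in the alphabet).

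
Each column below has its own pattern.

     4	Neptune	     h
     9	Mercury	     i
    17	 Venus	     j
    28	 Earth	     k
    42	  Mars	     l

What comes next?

59  Jupiter  m

First component goes 4, 9, 17, 28, 42 → 59 (differences are 5, 8, 11, … (increasing by 3 each time)).
Planet — runs through the planets Mercury→Neptune: Neptune, Mercury, Venus, Earth, Mars → Jupiter.
Letter: h, i, j, k, l → m (letters move forward 1 place in the alphabet).
So the next row is 59  Jupiter  m.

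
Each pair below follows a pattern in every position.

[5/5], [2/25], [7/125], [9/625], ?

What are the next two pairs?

First value: 5, 2, 7, 9 → 16 → 25 (each term is the sum of the two before it).
Second value: ×5 each step; 5, 25, 125, 625 → 3125 → 15625.
So the next two pairs are [16/3125] and [25/15625].

[16/3125], [25/15625]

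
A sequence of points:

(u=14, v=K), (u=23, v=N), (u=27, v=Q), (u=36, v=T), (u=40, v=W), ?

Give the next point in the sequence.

U: 14, 23, 27, 36, 40 → 49 (alternating steps +9, +4, +9, +4, …).
V: letters move forward 3 places in the alphabet; K, N, Q, T, W → Z.
So the next point is (u=49, v=Z).

(u=49, v=Z)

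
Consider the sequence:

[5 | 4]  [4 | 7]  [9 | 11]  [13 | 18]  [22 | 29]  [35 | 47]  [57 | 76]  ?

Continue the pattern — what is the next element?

[92 | 123]

First coordinate — each term is the sum of the two before it: 5, 4, 9, 13, 22, 35, 57 → 92.
For the second coordinate, each term is the sum of the two before it: 4, 7, 11, 18, 29, 47, 76 → 123.
So the next element is [92 | 123].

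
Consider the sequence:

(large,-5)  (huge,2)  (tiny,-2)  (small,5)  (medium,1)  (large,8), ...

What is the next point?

For the size, repeats large → huge → tiny → small → medium: large, huge, tiny, small, medium, large → huge.
Second coordinate: alternating steps +7, −4, +7, −4, …; -5, 2, -2, 5, 1, 8 → 4.
So the next point is (huge,4).

(huge,4)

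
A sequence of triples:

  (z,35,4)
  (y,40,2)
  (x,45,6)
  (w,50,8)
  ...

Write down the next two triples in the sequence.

(v,55,14), (u,60,22)

For the letter, letters move back 1 place in the alphabet: z, y, x, w → v → u.
Second part: +5 each step, so 35, 40, 45, 50 → 55 → 60.
Third part goes 4, 2, 6, 8 → 14 → 22 (each term is the sum of the two before it).
So the next two triples are (v,55,14) and (u,60,22).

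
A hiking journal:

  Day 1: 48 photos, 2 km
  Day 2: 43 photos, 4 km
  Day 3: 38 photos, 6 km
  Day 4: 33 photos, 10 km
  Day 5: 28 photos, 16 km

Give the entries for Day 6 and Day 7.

Photos goes 48, 43, 38, 33, 28 → 23 → 18 (−5 each step).
Km: each term is the sum of the two before it, so 2, 4, 6, 10, 16 → 26 → 42.
So the next two lines are 23 photos, 26 km and 18 photos, 42 km.

23 photos, 26 km; 18 photos, 42 km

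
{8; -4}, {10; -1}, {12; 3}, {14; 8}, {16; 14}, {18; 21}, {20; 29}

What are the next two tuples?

For the first part, +2 each step: 8, 10, 12, 14, 16, 18, 20 → 22 → 24.
Second part: -4, -1, 3, 8, 14, 21, 29 → 38 → 48 (differences are 3, 4, 5, … (increasing by 1 each time)).
So the next two tuples are {22; 38} and {24; 48}.

{22; 38}, {24; 48}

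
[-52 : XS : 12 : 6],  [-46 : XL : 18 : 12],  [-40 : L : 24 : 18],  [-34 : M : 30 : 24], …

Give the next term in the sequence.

[-28 : S : 36 : 30]

For the first coordinate, +6 each step: -52, -46, -40, -34 → -28.
For the size, runs backward through clothing sizes XS→XL: XS, XL, L, M → S.
Third coordinate — +6 each step: 12, 18, 24, 30 → 36.
Fourth coordinate: always 6 less than the third coordinate, so 6, 12, 18, 24 → 30.
Combining the parts gives [-28 : S : 36 : 30].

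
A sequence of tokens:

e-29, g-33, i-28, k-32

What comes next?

Letter: letters move forward 2 places in the alphabet, so e, g, i, k → m.
Second component: alternating steps +4, −5, +4, −5, …, so 29, 33, 28, 32 → 27.
Putting it together: m-27.

m-27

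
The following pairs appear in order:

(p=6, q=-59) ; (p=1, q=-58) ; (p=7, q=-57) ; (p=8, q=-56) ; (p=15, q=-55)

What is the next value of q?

-54

P goes 6, 1, 7, 8, 15 → 23 (each term is the sum of the two before it).
Q: +1 each step; -59, -58, -57, -56, -55 → -54.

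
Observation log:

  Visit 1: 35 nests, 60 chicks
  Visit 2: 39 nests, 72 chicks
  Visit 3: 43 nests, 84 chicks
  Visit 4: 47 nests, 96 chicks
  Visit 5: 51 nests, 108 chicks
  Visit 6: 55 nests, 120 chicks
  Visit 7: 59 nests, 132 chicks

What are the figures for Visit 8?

Nests goes 35, 39, 43, 47, 51, 55, 59 → 63 (+4 each step).
For the chicks, +12 each step: 60, 72, 84, 96, 108, 120, 132 → 144.
Combining the parts gives 63 nests, 144 chicks.

63 nests, 144 chicks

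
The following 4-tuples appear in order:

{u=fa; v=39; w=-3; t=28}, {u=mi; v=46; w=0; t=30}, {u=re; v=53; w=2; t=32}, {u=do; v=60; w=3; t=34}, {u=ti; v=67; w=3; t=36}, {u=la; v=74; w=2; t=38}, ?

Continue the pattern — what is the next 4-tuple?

U: runs backward through the solfège scale do→ti, so fa, mi, re, do, ti, la → sol.
V — +7 each step: 39, 46, 53, 60, 67, 74 → 81.
W: differences are 3, 2, 1, … (decreasing by 1 each time); -3, 0, 2, 3, 3, 2 → 0.
For the t, +2 each step: 28, 30, 32, 34, 36, 38 → 40.
So the next 4-tuple is {u=sol; v=81; w=0; t=40}.

{u=sol; v=81; w=0; t=40}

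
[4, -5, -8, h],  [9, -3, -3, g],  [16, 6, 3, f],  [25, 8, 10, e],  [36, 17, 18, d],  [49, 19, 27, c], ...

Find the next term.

First part: perfect squares: 2², 3², 4², …, so 4, 9, 16, 25, 36, 49 → 64.
Second part — alternating steps +2, +9, +2, +9, …: -5, -3, 6, 8, 17, 19 → 28.
Third part: differences are 5, 6, 7, … (increasing by 1 each time); -8, -3, 3, 10, 18, 27 → 37.
Letter — letters move back 1 place in the alphabet: h, g, f, e, d, c → b.
So the next term is [64, 28, 37, b].

[64, 28, 37, b]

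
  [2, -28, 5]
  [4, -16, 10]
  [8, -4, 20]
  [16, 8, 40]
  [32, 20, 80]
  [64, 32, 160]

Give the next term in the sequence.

First entry: 2, 4, 8, 16, 32, 64 → 128 (×2 each step).
Second entry: +12 each step, so -28, -16, -4, 8, 20, 32 → 44.
Third entry: ×2 each step, so 5, 10, 20, 40, 80, 160 → 320.
Combining the parts gives [128, 44, 320].

[128, 44, 320]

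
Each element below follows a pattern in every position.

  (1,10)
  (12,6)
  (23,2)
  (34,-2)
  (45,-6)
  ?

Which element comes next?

First entry goes 1, 12, 23, 34, 45 → 56 (+11 each step).
Second entry: −4 each step; 10, 6, 2, -2, -6 → -10.
So the next element is (56,-10).

(56,-10)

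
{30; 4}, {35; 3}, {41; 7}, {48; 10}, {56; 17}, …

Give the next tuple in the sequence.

First slot: differences are 5, 6, 7, … (increasing by 1 each time), so 30, 35, 41, 48, 56 → 65.
For the second slot, each term is the sum of the two before it: 4, 3, 7, 10, 17 → 27.
Combining the parts gives {65; 27}.

{65; 27}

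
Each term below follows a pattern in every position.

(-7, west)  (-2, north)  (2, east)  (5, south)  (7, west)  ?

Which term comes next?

First slot goes -7, -2, 2, 5, 7 → 8 (differences are 5, 4, 3, … (decreasing by 1 each time)).
Direction — repeats west → north → east → south: west, north, east, south, west → north.
So the next term is (8, north).

(8, north)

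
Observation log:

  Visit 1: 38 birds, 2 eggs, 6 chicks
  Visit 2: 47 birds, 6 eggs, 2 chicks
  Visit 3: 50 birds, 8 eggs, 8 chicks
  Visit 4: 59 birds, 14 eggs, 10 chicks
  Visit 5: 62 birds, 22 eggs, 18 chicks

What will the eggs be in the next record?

36

Birds — alternating steps +9, +3, +9, +3, …: 38, 47, 50, 59, 62 → 71.
Eggs goes 2, 6, 8, 14, 22 → 36 (each term is the sum of the two before it).
Chicks goes 6, 2, 8, 10, 18 → 28 (each term is the sum of the two before it).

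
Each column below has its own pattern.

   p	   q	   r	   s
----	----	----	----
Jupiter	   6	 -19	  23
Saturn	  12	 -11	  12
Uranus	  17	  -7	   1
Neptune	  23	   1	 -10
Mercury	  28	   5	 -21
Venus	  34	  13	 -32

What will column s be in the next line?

-43

Column s goes 23, 12, 1, -10, -21, -32 → -43 (−11 each step).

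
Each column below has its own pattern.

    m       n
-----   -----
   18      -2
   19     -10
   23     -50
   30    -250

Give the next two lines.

For the column m, differences are 1, 4, 7, … (increasing by 3 each time): 18, 19, 23, 30 → 40 → 53.
Column n: -2, -10, -50, -250 → -1250 → -6250 (×5 each step).
Putting the parts together: 40  -1250 and then 53  -6250.

40  -1250; 53  -6250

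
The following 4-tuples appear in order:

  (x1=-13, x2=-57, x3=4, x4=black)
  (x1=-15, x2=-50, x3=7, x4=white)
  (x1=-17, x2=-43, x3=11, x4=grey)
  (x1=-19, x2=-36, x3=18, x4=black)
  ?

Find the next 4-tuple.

X1: −2 each step; -13, -15, -17, -19 → -21.
For the x2, +7 each step: -57, -50, -43, -36 → -29.
X3: each term is the sum of the two before it; 4, 7, 11, 18 → 29.
X4: black, white, grey, black → white (repeats black → white → grey).
Putting it together: (x1=-21, x2=-29, x3=29, x4=white).

(x1=-21, x2=-29, x3=29, x4=white)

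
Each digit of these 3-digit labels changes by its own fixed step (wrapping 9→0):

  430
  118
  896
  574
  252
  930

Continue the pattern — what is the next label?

618

First digit goes 4, 1, 8, 5, 2, 9 → 6 (−3 each step, mod 10).
Second digit: 3, 1, 9, 7, 5, 3 → 1 (−2 each step, mod 10).
Third digit: −2 each step, mod 10; 0, 8, 6, 4, 2, 0 → 8.
Combining the parts gives 618.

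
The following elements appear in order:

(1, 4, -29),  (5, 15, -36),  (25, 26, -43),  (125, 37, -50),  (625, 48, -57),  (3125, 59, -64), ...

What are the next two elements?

(15625, 70, -71), (78125, 81, -78)

First slot goes 1, 5, 25, 125, 625, 3125 → 15625 → 78125 (×5 each step).
Second slot goes 4, 15, 26, 37, 48, 59 → 70 → 81 (+11 each step).
Third slot: -29, -36, -43, -50, -57, -64 → -71 → -78 (−7 each step).
Putting the parts together: (15625, 70, -71) and then (78125, 81, -78).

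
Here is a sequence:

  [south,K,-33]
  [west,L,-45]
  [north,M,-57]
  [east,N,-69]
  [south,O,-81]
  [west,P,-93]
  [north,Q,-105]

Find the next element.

[east,R,-117]

Direction goes south, west, north, east, south, west, north → east (repeats south → west → north → east).
Letter goes K, L, M, N, O, P, Q → R (letters move forward 1 place in the alphabet).
Third entry goes -33, -45, -57, -69, -81, -93, -105 → -117 (−12 each step).
So the next element is [east,R,-117].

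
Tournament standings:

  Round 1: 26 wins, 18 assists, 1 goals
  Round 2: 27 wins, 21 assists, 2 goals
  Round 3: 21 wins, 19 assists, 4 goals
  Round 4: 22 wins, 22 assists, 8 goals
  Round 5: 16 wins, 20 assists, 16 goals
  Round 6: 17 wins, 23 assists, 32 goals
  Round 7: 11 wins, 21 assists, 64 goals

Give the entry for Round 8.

12 wins, 24 assists, 128 goals

Wins: alternating steps +1, −6, +1, −6, …; 26, 27, 21, 22, 16, 17, 11 → 12.
Assists: 18, 21, 19, 22, 20, 23, 21 → 24 (alternating steps +3, −2, +3, −2, …).
Goals goes 1, 2, 4, 8, 16, 32, 64 → 128 (×2 each step).
So the next line is 12 wins, 24 assists, 128 goals.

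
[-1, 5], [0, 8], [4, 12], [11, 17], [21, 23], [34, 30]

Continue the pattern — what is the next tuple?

[50, 38]

First value goes -1, 0, 4, 11, 21, 34 → 50 (differences are 1, 4, 7, … (increasing by 3 each time)).
Second value: 5, 8, 12, 17, 23, 30 → 38 (differences are 3, 4, 5, … (increasing by 1 each time)).
Combining the parts gives [50, 38].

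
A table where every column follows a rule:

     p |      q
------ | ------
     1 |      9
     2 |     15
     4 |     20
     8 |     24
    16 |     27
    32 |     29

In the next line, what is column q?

30

Column p goes 1, 2, 4, 8, 16, 32 → 64 (×2 each step).
For the column q, differences are 6, 5, 4, … (decreasing by 1 each time): 9, 15, 20, 24, 27, 29 → 30.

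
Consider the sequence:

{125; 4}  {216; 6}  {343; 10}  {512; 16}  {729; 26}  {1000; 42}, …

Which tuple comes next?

{1331; 68}

First value — perfect cubes: 5³, 6³, 7³, …: 125, 216, 343, 512, 729, 1000 → 1331.
Second value goes 4, 6, 10, 16, 26, 42 → 68 (each term is the sum of the two before it).
Combining the parts gives {1331; 68}.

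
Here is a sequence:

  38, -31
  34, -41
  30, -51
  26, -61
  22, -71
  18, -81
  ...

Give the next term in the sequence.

First component: −4 each step; 38, 34, 30, 26, 22, 18 → 14.
For the second component, −10 each step: -31, -41, -51, -61, -71, -81 → -91.
Putting it together: 14, -91.

14, -91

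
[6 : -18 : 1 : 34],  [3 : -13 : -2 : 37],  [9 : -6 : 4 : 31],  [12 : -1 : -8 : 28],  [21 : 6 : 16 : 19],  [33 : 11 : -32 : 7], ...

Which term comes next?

First value: each term is the sum of the two before it; 6, 3, 9, 12, 21, 33 → 54.
For the second value, alternating steps +5, +7, +5, +7, …: -18, -13, -6, -1, 6, 11 → 18.
Third value — ×(-2) each step: 1, -2, 4, -8, 16, -32 → 64.
Fourth value: together with the first value always sums to 40, so 34, 37, 31, 28, 19, 7 → -14.
So the next term is [54 : 18 : 64 : -14].

[54 : 18 : 64 : -14]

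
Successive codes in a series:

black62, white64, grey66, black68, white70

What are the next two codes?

grey72 then black74

Shade — repeats black → white → grey: black, white, grey, black, white → grey → black.
Second component — +2 each step: 62, 64, 66, 68, 70 → 72 → 74.
Putting the parts together: grey72 and then black74.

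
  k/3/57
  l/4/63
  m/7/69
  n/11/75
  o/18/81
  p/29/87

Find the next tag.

q/47/93

Letter — letters move forward 1 place in the alphabet: k, l, m, n, o, p → q.
Second component: 3, 4, 7, 11, 18, 29 → 47 (each term is the sum of the two before it).
Third component: 57, 63, 69, 75, 81, 87 → 93 (+6 each step).
Putting it together: q/47/93.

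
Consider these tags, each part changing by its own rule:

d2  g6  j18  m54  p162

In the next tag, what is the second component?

For the second component, ×3 each step: 2, 6, 18, 54, 162 → 486.

486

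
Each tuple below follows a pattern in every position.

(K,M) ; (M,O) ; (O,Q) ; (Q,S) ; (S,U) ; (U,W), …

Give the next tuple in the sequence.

(W,Y)

First letter — letters move forward 2 places in the alphabet: K, M, O, Q, S, U → W.
Second letter: letters move forward 2 places in the alphabet, so M, O, Q, S, U, W → Y.
Putting it together: (W,Y).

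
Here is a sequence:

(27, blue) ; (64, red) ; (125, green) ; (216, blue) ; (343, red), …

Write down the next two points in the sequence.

(512, green), (729, blue)

First entry — perfect cubes: 3³, 4³, 5³, …: 27, 64, 125, 216, 343 → 512 → 729.
Colour: blue, red, green, blue, red → green → blue (repeats blue → red → green).
Putting the parts together: (512, green) and then (729, blue).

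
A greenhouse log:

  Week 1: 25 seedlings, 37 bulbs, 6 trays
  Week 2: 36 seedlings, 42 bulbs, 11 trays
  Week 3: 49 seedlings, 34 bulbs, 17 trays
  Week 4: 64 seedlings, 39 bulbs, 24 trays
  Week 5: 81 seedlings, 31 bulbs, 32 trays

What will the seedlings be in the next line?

100

Seedlings: perfect squares: 5², 6², 7², …, so 25, 36, 49, 64, 81 → 100.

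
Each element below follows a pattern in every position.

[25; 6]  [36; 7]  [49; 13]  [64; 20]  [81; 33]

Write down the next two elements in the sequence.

First entry: perfect squares: 5², 6², 7², …; 25, 36, 49, 64, 81 → 100 → 121.
Second entry goes 6, 7, 13, 20, 33 → 53 → 86 (each term is the sum of the two before it).
So the next two elements are [100; 53] and [121; 86].

[100; 53], [121; 86]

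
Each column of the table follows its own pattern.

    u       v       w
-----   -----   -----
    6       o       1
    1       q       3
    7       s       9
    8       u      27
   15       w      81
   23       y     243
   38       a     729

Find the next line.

Column u: each term is the sum of the two before it, so 6, 1, 7, 8, 15, 23, 38 → 61.
Column v goes o, q, s, u, w, y, a → c (letters move forward 2 places in the alphabet, wrapping Z→A).
Column w: 1, 3, 9, 27, 81, 243, 729 → 2187 (×3 each step).
Combining the parts gives 61  c  2187.

61  c  2187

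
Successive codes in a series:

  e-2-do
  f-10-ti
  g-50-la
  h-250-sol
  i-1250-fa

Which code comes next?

Letter goes e, f, g, h, i → j (letters move forward 1 place in the alphabet).
Second component: ×5 each step; 2, 10, 50, 250, 1250 → 6250.
Note goes do, ti, la, sol, fa → mi (runs backward through the solfège scale do→ti).
Putting it together: j-6250-mi.

j-6250-mi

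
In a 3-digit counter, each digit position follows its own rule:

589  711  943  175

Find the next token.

307

First digit: +2 each step, mod 10, so 5, 7, 9, 1 → 3.
Second digit: +3 each step, mod 10; 8, 1, 4, 7 → 0.
Third digit: 9, 1, 3, 5 → 7 (+2 each step, mod 10).
Combining the parts gives 307.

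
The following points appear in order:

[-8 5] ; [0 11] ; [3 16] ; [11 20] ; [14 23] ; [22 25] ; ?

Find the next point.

[25 26]

First value goes -8, 0, 3, 11, 14, 22 → 25 (alternating steps +8, +3, +8, +3, …).
Second value goes 5, 11, 16, 20, 23, 25 → 26 (differences are 6, 5, 4, … (decreasing by 1 each time)).
So the next point is [25 26].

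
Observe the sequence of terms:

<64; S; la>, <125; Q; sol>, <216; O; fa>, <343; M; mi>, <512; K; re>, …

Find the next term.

For the first coordinate, perfect cubes: 4³, 5³, 6³, …: 64, 125, 216, 343, 512 → 729.
Letter — letters move back 2 places in the alphabet: S, Q, O, M, K → I.
For the note, runs backward through the solfège scale do→ti: la, sol, fa, mi, re → do.
Putting it together: <729; I; do>.

<729; I; do>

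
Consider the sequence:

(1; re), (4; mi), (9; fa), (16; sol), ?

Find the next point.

(25; la)

For the first coordinate, perfect squares: 1², 2², 3², …: 1, 4, 9, 16 → 25.
Note: runs through the solfège scale do→ti, so re, mi, fa, sol → la.
Putting it together: (25; la).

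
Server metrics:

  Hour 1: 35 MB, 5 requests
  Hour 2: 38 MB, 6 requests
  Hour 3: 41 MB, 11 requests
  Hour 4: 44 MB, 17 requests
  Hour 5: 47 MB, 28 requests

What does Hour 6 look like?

MB goes 35, 38, 41, 44, 47 → 50 (+3 each step).
Requests — each term is the sum of the two before it: 5, 6, 11, 17, 28 → 45.
Combining the parts gives 50 MB, 45 requests.

50 MB, 45 requests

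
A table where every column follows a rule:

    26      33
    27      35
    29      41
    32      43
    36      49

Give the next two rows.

First component goes 26, 27, 29, 32, 36 → 41 → 47 (differences are 1, 2, 3, … (increasing by 1 each time)).
Second component — alternating steps +2, +6, +2, +6, …: 33, 35, 41, 43, 49 → 51 → 57.
Putting the parts together: 41  51 and then 47  57.

41  51; 47  57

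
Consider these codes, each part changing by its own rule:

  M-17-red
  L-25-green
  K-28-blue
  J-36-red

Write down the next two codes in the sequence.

Letter — letters move back 1 place in the alphabet: M, L, K, J → I → H.
Second component: 17, 25, 28, 36 → 39 → 47 (alternating steps +8, +3, +8, +3, …).
Colour — repeats red → green → blue: red, green, blue, red → green → blue.
So the next two codes are I-39-green and H-47-blue.

I-39-green, H-47-blue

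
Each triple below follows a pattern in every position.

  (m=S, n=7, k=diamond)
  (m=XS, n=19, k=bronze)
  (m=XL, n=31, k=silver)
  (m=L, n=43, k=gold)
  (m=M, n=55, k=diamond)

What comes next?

For the m, runs backward through clothing sizes XS→XL: S, XS, XL, L, M → S.
For the n, +12 each step: 7, 19, 31, 43, 55 → 67.
K: repeats diamond → bronze → silver → gold; diamond, bronze, silver, gold, diamond → bronze.
So the next triple is (m=S, n=67, k=bronze).

(m=S, n=67, k=bronze)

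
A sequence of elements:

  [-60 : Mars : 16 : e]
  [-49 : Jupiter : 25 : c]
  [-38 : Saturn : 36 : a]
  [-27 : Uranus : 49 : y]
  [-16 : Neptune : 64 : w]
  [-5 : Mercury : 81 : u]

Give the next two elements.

[6 : Venus : 100 : s], [17 : Earth : 121 : q]

First entry: -60, -49, -38, -27, -16, -5 → 6 → 17 (+11 each step).
Planet: Mars, Jupiter, Saturn, Uranus, Neptune, Mercury → Venus → Earth (runs through the planets Mercury→Neptune).
Third entry — perfect squares: 4², 5², 6², …: 16, 25, 36, 49, 64, 81 → 100 → 121.
Letter: e, c, a, y, w, u → s → q (letters move back 2 places in the alphabet, wrapping A→Z).
Putting the parts together: [6 : Venus : 100 : s] and then [17 : Earth : 121 : q].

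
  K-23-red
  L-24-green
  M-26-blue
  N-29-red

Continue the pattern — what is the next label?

Letter: letters move forward 1 place in the alphabet, so K, L, M, N → O.
Second component: 23, 24, 26, 29 → 33 (differences are 1, 2, 3, … (increasing by 1 each time)).
Colour: repeats red → green → blue; red, green, blue, red → green.
Putting it together: O-33-green.

O-33-green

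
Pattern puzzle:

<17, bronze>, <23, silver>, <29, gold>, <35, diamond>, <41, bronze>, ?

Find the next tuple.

First component: +6 each step; 17, 23, 29, 35, 41 → 47.
Rank: bronze, silver, gold, diamond, bronze → silver (repeats bronze → silver → gold → diamond).
Putting it together: <47, silver>.

<47, silver>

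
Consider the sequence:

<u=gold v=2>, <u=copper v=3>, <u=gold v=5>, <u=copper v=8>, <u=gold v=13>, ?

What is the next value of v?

21

U: alternates gold ↔ copper, so gold, copper, gold, copper, gold → copper.
V: each term is the sum of the two before it; 2, 3, 5, 8, 13 → 21.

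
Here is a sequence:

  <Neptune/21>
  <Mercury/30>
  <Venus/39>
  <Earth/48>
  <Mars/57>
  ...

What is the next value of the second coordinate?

66

Second coordinate: +9 each step, so 21, 30, 39, 48, 57 → 66.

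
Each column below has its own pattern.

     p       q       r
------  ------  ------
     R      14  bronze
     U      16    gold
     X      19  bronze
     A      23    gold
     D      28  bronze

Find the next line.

Column p: R, U, X, A, D → G (letters move forward 3 places in the alphabet, wrapping Z→A).
Column q — differences are 2, 3, 4, … (increasing by 1 each time): 14, 16, 19, 23, 28 → 34.
Column r: bronze, gold, bronze, gold, bronze → gold (alternates bronze ↔ gold).
So the next line is G  34  gold.

G  34  gold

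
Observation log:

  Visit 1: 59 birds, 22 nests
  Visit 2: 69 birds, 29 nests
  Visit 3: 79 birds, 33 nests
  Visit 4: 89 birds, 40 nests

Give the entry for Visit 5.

99 birds, 44 nests

Birds: +10 each step, so 59, 69, 79, 89 → 99.
Nests goes 22, 29, 33, 40 → 44 (alternating steps +7, +4, +7, +4, …).
So the next line is 99 birds, 44 nests.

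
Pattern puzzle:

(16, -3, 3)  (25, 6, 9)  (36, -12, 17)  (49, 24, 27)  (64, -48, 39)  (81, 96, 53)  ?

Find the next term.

(100, -192, 69)

First part — perfect squares: 4², 5², 6², …: 16, 25, 36, 49, 64, 81 → 100.
Second part — ×(-2) each step: -3, 6, -12, 24, -48, 96 → -192.
Third part goes 3, 9, 17, 27, 39, 53 → 69 (differences are 6, 8, 10, … (increasing by 2 each time)).
Combining the parts gives (100, -192, 69).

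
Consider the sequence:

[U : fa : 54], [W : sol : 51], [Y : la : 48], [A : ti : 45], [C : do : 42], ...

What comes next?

[E : re : 39]

Letter: letters move forward 2 places in the alphabet, wrapping Z→A; U, W, Y, A, C → E.
Note: runs through the solfège scale do→ti, so fa, sol, la, ti, do → re.
Third value: −3 each step; 54, 51, 48, 45, 42 → 39.
Putting it together: [E : re : 39].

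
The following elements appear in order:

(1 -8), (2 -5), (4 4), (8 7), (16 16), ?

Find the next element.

(32 19)

First coordinate — ×2 each step: 1, 2, 4, 8, 16 → 32.
For the second coordinate, alternating steps +3, +9, +3, +9, …: -8, -5, 4, 7, 16 → 19.
Putting it together: (32 19).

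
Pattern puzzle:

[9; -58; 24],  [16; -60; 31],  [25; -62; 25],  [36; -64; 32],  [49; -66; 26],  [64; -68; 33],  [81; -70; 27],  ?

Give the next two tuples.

First value: perfect squares: 3², 4², 5², …; 9, 16, 25, 36, 49, 64, 81 → 100 → 121.
Second value — −2 each step: -58, -60, -62, -64, -66, -68, -70 → -72 → -74.
Third value: alternating steps +7, −6, +7, −6, …, so 24, 31, 25, 32, 26, 33, 27 → 34 → 28.
Putting the parts together: [100; -72; 34] and then [121; -74; 28].

[100; -72; 34], [121; -74; 28]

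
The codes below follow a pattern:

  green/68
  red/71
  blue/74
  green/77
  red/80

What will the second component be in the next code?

Colour: repeats green → red → blue; green, red, blue, green, red → blue.
For the second component, +3 each step: 68, 71, 74, 77, 80 → 83.

83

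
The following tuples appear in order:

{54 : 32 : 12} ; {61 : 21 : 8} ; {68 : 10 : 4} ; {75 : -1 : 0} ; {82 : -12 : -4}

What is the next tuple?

First coordinate: +7 each step, so 54, 61, 68, 75, 82 → 89.
Second coordinate: 32, 21, 10, -1, -12 → -23 (−11 each step).
Third coordinate — −4 each step: 12, 8, 4, 0, -4 → -8.
So the next tuple is {89 : -23 : -8}.

{89 : -23 : -8}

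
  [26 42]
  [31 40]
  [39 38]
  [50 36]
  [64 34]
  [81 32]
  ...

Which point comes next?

First coordinate goes 26, 31, 39, 50, 64, 81 → 101 (differences are 5, 8, 11, … (increasing by 3 each time)).
Second coordinate: 42, 40, 38, 36, 34, 32 → 30 (−2 each step).
Combining the parts gives [101 30].

[101 30]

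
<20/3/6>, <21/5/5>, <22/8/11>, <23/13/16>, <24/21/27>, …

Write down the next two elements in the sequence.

<25/34/43>, <26/55/70>

For the first part, +1 each step: 20, 21, 22, 23, 24 → 25 → 26.
Second part: 3, 5, 8, 13, 21 → 34 → 55 (each term is the sum of the two before it).
For the third part, each term is the sum of the two before it: 6, 5, 11, 16, 27 → 43 → 70.
So the next two elements are <25/34/43> and <26/55/70>.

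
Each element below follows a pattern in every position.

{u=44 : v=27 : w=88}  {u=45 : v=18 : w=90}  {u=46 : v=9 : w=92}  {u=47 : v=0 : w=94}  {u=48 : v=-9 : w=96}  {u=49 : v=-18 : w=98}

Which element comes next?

U — +1 each step: 44, 45, 46, 47, 48, 49 → 50.
V goes 27, 18, 9, 0, -9, -18 → -27 (−9 each step).
W: always 2 × the u; 88, 90, 92, 94, 96, 98 → 100.
Putting it together: {u=50 : v=-27 : w=100}.

{u=50 : v=-27 : w=100}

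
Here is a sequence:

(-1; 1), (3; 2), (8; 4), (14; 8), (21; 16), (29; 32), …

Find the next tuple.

(38; 64)

First component — differences are 4, 5, 6, … (increasing by 1 each time): -1, 3, 8, 14, 21, 29 → 38.
Second component: ×2 each step; 1, 2, 4, 8, 16, 32 → 64.
So the next tuple is (38; 64).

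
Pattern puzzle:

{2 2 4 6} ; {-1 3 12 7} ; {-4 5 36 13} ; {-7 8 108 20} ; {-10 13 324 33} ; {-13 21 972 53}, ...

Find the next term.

{-16 34 2916 86}

For the first slot, −3 each step: 2, -1, -4, -7, -10, -13 → -16.
Second slot: each term is the sum of the two before it; 2, 3, 5, 8, 13, 21 → 34.
Third slot — ×3 each step: 4, 12, 36, 108, 324, 972 → 2916.
For the fourth slot, each term is the sum of the two before it: 6, 7, 13, 20, 33, 53 → 86.
Combining the parts gives {-16 34 2916 86}.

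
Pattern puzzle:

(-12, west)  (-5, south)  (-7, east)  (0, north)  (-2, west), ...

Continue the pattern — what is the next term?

First component: alternating steps +7, −2, +7, −2, …; -12, -5, -7, 0, -2 → 5.
Direction: west, south, east, north, west → south (repeats west → south → east → north).
Putting it together: (5, south).

(5, south)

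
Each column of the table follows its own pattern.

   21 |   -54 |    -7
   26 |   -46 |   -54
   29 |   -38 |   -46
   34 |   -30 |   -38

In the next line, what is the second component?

-22

Second component: +8 each step; -54, -46, -38, -30 → -22.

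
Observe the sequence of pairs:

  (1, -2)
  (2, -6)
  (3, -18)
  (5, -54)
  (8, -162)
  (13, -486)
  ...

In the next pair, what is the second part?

For the second part, ×3 each step: -2, -6, -18, -54, -162, -486 → -1458.

-1458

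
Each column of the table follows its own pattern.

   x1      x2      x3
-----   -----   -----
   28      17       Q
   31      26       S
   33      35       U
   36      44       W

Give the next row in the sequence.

Column x1 goes 28, 31, 33, 36 → 38 (alternating steps +3, +2, +3, +2, …).
Column x2: +9 each step, so 17, 26, 35, 44 → 53.
For the column x3, letters move forward 2 places in the alphabet: Q, S, U, W → Y.
Combining the parts gives 38  53  Y.

38  53  Y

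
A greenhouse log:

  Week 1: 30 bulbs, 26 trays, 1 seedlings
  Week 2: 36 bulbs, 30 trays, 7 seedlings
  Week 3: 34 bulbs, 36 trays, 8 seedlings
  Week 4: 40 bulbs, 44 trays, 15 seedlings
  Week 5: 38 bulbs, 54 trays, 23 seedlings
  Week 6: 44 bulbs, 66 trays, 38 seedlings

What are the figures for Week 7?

Bulbs: alternating steps +6, −2, +6, −2, …, so 30, 36, 34, 40, 38, 44 → 42.
Trays: differences are 4, 6, 8, … (increasing by 2 each time), so 26, 30, 36, 44, 54, 66 → 80.
Seedlings: each term is the sum of the two before it, so 1, 7, 8, 15, 23, 38 → 61.
Combining the parts gives 42 bulbs, 80 trays, 61 seedlings.

42 bulbs, 80 trays, 61 seedlings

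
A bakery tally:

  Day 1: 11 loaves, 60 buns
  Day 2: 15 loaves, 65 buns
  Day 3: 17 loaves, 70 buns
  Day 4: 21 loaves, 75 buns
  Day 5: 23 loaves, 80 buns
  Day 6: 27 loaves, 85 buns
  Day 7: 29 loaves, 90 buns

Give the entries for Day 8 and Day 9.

33 loaves, 95 buns; 35 loaves, 100 buns

For the loaves, alternating steps +4, +2, +4, +2, …: 11, 15, 17, 21, 23, 27, 29 → 33 → 35.
For the buns, +5 each step: 60, 65, 70, 75, 80, 85, 90 → 95 → 100.
Putting the parts together: 33 loaves, 95 buns and then 35 loaves, 100 buns.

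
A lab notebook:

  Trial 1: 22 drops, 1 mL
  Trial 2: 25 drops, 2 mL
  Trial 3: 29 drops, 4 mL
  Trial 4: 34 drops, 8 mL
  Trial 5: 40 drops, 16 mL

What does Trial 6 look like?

Drops — differences are 3, 4, 5, … (increasing by 1 each time): 22, 25, 29, 34, 40 → 47.
ML: ×2 each step; 1, 2, 4, 8, 16 → 32.
Putting it together: 47 drops, 32 mL.

47 drops, 32 mL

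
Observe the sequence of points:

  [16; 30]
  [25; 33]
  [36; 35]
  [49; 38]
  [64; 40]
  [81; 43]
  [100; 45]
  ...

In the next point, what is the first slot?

121

First slot: perfect squares: 4², 5², 6², …; 16, 25, 36, 49, 64, 81, 100 → 121.
Second slot: alternating steps +3, +2, +3, +2, …; 30, 33, 35, 38, 40, 43, 45 → 48.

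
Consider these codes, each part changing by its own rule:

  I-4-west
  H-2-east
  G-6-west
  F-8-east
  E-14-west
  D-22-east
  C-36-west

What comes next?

Letter: letters move back 1 place in the alphabet, so I, H, G, F, E, D, C → B.
For the second component, each term is the sum of the two before it: 4, 2, 6, 8, 14, 22, 36 → 58.
Direction: alternates west ↔ east, so west, east, west, east, west, east, west → east.
So the next code is B-58-east.

B-58-east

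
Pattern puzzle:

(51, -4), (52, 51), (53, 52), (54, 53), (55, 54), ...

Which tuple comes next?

(56, 55)

For the first slot, +1 each step: 51, 52, 53, 54, 55 → 56.
Second slot: always the previous value of the first slot; -4, 51, 52, 53, 54 → 55.
Combining the parts gives (56, 55).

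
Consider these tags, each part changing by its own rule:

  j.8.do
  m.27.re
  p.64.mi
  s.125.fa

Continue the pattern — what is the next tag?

v.216.sol

Letter: letters move forward 3 places in the alphabet, so j, m, p, s → v.
Second component goes 8, 27, 64, 125 → 216 (perfect cubes: 2³, 3³, 4³, …).
Note goes do, re, mi, fa → sol (runs through the solfège scale do→ti).
So the next tag is v.216.sol.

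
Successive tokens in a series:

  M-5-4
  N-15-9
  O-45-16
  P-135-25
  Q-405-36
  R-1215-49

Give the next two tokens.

S-3645-64 then T-10935-81

Letter: letters move forward 1 place in the alphabet; M, N, O, P, Q, R → S → T.
Second component: ×3 each step; 5, 15, 45, 135, 405, 1215 → 3645 → 10935.
Third component: perfect squares: 2², 3², 4², …; 4, 9, 16, 25, 36, 49 → 64 → 81.
So the next two tokens are S-3645-64 and T-10935-81.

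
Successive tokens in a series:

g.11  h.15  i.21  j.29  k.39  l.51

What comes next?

m.65

Letter: letters move forward 1 place in the alphabet, so g, h, i, j, k, l → m.
For the second component, differences are 4, 6, 8, … (increasing by 2 each time): 11, 15, 21, 29, 39, 51 → 65.
Putting it together: m.65.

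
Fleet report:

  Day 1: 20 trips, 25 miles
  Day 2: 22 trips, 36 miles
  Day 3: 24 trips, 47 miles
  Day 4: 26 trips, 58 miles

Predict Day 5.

Trips: +2 each step, so 20, 22, 24, 26 → 28.
Miles — +11 each step: 25, 36, 47, 58 → 69.
Combining the parts gives 28 trips, 69 miles.

28 trips, 69 miles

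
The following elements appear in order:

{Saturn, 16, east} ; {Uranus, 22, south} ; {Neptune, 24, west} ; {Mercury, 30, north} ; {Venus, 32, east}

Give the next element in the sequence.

Planet: Saturn, Uranus, Neptune, Mercury, Venus → Earth (runs through the planets Mercury→Neptune).
Second entry goes 16, 22, 24, 30, 32 → 38 (alternating steps +6, +2, +6, +2, …).
For the direction, repeats east → south → west → north: east, south, west, north, east → south.
So the next element is {Earth, 38, south}.

{Earth, 38, south}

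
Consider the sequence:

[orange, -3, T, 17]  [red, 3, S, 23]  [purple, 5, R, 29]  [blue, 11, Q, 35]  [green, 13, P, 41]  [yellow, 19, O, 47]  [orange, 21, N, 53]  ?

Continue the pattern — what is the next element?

For the colour, repeats orange → red → purple → blue → green → yellow: orange, red, purple, blue, green, yellow, orange → red.
For the second value, alternating steps +6, +2, +6, +2, …: -3, 3, 5, 11, 13, 19, 21 → 27.
Letter — letters move back 1 place in the alphabet: T, S, R, Q, P, O, N → M.
Fourth value: +6 each step, so 17, 23, 29, 35, 41, 47, 53 → 59.
Putting it together: [red, 27, M, 59].

[red, 27, M, 59]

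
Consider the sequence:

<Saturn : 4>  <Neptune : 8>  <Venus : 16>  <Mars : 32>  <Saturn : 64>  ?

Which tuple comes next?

<Neptune : 128>

Planet: Saturn, Neptune, Venus, Mars, Saturn → Neptune (repeats Saturn → Neptune → Venus → Mars).
Second coordinate: 4, 8, 16, 32, 64 → 128 (×2 each step).
So the next tuple is <Neptune : 128>.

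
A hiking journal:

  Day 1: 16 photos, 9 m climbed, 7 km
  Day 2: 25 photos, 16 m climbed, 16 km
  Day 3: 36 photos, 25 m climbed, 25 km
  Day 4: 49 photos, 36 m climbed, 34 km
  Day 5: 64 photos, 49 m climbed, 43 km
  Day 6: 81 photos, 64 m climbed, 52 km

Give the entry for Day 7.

100 photos, 81 m climbed, 61 km

Photos: 16, 25, 36, 49, 64, 81 → 100 (perfect squares: 4², 5², 6², …).
M climbed: 9, 16, 25, 36, 49, 64 → 81 (perfect squares: 3², 4², 5², …).
Km — +9 each step: 7, 16, 25, 34, 43, 52 → 61.
Combining the parts gives 100 photos, 81 m climbed, 61 km.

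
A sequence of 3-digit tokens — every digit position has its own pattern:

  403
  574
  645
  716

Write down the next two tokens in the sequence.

887, 958

First digit goes 4, 5, 6, 7 → 8 → 9 (+1 each step, mod 10).
Second digit goes 0, 7, 4, 1 → 8 → 5 (−3 each step, mod 10).
For the third digit, +1 each step, mod 10: 3, 4, 5, 6 → 7 → 8.
So the next two tokens are 887 and 958.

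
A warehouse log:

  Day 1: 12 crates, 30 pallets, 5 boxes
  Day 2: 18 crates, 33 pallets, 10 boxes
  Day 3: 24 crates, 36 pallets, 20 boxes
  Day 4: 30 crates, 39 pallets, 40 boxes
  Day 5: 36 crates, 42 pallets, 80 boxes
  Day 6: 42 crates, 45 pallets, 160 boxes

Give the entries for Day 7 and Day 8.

Crates — +6 each step: 12, 18, 24, 30, 36, 42 → 48 → 54.
Pallets: +3 each step; 30, 33, 36, 39, 42, 45 → 48 → 51.
Boxes: ×2 each step; 5, 10, 20, 40, 80, 160 → 320 → 640.
So the next two lines are 48 crates, 48 pallets, 320 boxes and 54 crates, 51 pallets, 640 boxes.

48 crates, 48 pallets, 320 boxes; 54 crates, 51 pallets, 640 boxes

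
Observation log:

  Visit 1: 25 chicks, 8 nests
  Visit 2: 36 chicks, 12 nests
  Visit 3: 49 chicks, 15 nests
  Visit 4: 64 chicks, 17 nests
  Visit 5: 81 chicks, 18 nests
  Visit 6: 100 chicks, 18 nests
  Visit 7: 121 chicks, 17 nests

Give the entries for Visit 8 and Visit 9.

Chicks: 25, 36, 49, 64, 81, 100, 121 → 144 → 169 (perfect squares: 5², 6², 7², …).
Nests: differences are 4, 3, 2, … (decreasing by 1 each time), so 8, 12, 15, 17, 18, 18, 17 → 15 → 12.
Putting the parts together: 144 chicks, 15 nests and then 169 chicks, 12 nests.

144 chicks, 15 nests; 169 chicks, 12 nests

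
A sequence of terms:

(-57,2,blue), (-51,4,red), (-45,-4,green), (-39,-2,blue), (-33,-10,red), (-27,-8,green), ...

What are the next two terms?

(-21,-16,blue), (-15,-14,red)

For the first part, +6 each step: -57, -51, -45, -39, -33, -27 → -21 → -15.
For the second part, alternating steps +2, −8, +2, −8, …: 2, 4, -4, -2, -10, -8 → -16 → -14.
For the colour, repeats blue → red → green: blue, red, green, blue, red, green → blue → red.
So the next two terms are (-21,-16,blue) and (-15,-14,red).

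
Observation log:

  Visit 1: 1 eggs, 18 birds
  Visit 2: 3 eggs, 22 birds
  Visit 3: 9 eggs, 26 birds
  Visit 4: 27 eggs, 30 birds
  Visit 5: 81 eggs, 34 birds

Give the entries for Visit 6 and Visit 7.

243 eggs, 38 birds; 729 eggs, 42 birds

Eggs: 1, 3, 9, 27, 81 → 243 → 729 (×3 each step).
Birds: 18, 22, 26, 30, 34 → 38 → 42 (+4 each step).
Putting the parts together: 243 eggs, 38 birds and then 729 eggs, 42 birds.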